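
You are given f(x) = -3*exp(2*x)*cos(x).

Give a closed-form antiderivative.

Recover f(x) by differentiating a candidate F(x); any mismatch rules it out.
Check: d/dx[-3*exp(2*x)*sin(x)/5 - 6*exp(2*x)*cos(x)/5] = -3*exp(2*x)*cos(x) = f(x).

An antiderivative is F(x) = -3*exp(2*x)*sin(x)/5 - 6*exp(2*x)*cos(x)/5.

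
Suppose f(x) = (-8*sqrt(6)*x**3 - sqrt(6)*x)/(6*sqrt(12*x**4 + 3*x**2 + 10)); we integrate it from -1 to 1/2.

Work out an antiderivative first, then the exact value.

f matches the chain-rule pattern g'(h)*h' with inner function h(x) = 2*x**4 + x**2/2 + 5/3; substituting u = h(x) collapses the integral.
F(x) = -sqrt(2*x**4 + x**2/2 + 5/3)/3 is an antiderivative of f.
Check: d/dx[-sqrt(2*x**4 + x**2/2 + 5/3)/3] = (-8*sqrt(6)*x**3 - sqrt(6)*x)/(6*sqrt(12*x**4 + 3*x**2 + 10)) = f(x).
F(1/2) = -sqrt(69)/18; F(-1) = -5*sqrt(6)/18.
Integral = F(1/2) - F(-1) = -sqrt(69)/18 + 5*sqrt(6)/18.

Antiderivative: F(x) = -sqrt(2*x**4 + x**2/2 + 5/3)/3; value = -sqrt(69)/18 + 5*sqrt(6)/18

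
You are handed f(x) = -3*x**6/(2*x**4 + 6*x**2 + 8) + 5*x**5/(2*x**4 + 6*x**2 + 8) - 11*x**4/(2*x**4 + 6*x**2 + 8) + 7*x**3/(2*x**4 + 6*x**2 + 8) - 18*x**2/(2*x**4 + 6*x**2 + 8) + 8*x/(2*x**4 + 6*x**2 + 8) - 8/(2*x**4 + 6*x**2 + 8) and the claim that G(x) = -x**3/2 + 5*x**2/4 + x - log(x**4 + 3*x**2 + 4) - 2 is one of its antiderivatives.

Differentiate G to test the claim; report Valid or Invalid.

Invalid: d/dx[G] - f = 2, which is not 0.

d/dx[G] = (-3*x**6 + 5*x**5 - 7*x**4 + 7*x**3 - 6*x**2 + 8*x + 8)/(2*x**4 + 6*x**2 + 8)
d/dx[G] - f(x) = 2 != 0.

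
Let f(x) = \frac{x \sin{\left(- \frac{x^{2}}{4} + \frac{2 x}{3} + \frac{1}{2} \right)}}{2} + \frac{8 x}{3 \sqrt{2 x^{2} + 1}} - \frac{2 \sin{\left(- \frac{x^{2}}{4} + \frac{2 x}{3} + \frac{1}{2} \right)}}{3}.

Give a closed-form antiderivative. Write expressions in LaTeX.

An antiderivative is F(x) = \frac{4 \sqrt{2 x^{2} + 1} + 3 \cos{\left(- \frac{x^{2}}{4} + \frac{2 x}{3} + \frac{1}{2} \right)}}{3}.

The integrand splits into summands that can be handled one at a time.
Check: d/dx[\frac{4 \sqrt{2 x^{2} + 1} + 3 \cos{\left(- \frac{x^{2}}{4} + \frac{2 x}{3} + \frac{1}{2} \right)}}{3}] = \frac{3 x \sqrt{2 x^{2} + 1} \sin{\left(- \frac{x^{2}}{4} + \frac{2 x}{3} + \frac{1}{2} \right)} + 16 x - 4 \sqrt{2 x^{2} + 1} \sin{\left(- \frac{x^{2}}{4} + \frac{2 x}{3} + \frac{1}{2} \right)}}{6 \sqrt{2 x^{2} + 1}}, which equals f(x).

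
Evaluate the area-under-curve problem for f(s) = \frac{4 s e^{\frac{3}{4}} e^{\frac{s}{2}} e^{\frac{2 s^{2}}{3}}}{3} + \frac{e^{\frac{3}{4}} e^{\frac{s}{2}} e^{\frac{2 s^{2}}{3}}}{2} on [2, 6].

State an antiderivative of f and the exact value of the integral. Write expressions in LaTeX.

f matches the chain-rule pattern g'(h)*h' with inner function h(s) = \frac{2 s^{2}}{3} + \frac{s}{2} + \frac{3}{4}; substituting u = h(s) collapses the integral.
F(s) = e^{\frac{3}{4}} e^{\frac{s}{2}} e^{\frac{2 s^{2}}{3}} is an antiderivative of f.
Check: d/ds[e^{\frac{3}{4}} e^{\frac{s}{2}} e^{\frac{2 s^{2}}{3}}] = \frac{4 s e^{\frac{3}{4}} e^{\frac{s}{2}} e^{\frac{2 s^{2}}{3}}}{3} + \frac{e^{\frac{3}{4}} e^{\frac{s}{2}} e^{\frac{2 s^{2}}{3}}}{2} = f(s).
F(6) = e^{\frac{111}{4}}; F(2) = e^{\frac{53}{12}}.
Integral = F(6) - F(2) = - e^{\frac{53}{12}} + e^{\frac{111}{4}}.

Antiderivative: F(s) = e^{\frac{3}{4}} e^{\frac{s}{2}} e^{\frac{2 s^{2}}{3}}; value = - e^{\frac{53}{12}} + e^{\frac{111}{4}}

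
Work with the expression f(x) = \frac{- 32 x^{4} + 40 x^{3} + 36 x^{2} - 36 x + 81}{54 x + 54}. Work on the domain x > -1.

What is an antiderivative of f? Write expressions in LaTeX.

An antiderivative is F(x) = - \frac{\left(- \frac{2 x^{2}}{3} + x\right)^{2}}{3} + \frac{3 \log{\left(x + 1 \right)}}{2}.

A candidate is checked by its d/dx: the result must match f(x).
Check: d/dx[- \frac{\left(- \frac{2 x^{2}}{3} + x\right)^{2}}{3} + \frac{3 \log{\left(x + 1 \right)}}{2}] = \frac{- 32 x^{4} + 40 x^{3} + 36 x^{2} - 36 x + 81}{54 x + 54} = f(x).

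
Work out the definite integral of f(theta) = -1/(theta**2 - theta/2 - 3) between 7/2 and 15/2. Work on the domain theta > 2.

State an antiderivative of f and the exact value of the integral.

Antiderivative: F(theta) = -2*log(theta - 2)/7 + 2*log(theta + 3/2)/7; value = -2*log(11/2)/7 - 2*log(5)/7 + 2*log(3/2)/7 + 2*log(9)/7

The denominator factors as (theta - 2)*(2*theta + 3); partial fractions split f into directly integrable pieces: 4/(7*(2*theta + 3)) - 2/(7*(theta - 2)).
F(theta) = -2*log(theta - 2)/7 + 2*log(theta + 3/2)/7 is an antiderivative of f.
Check: d/dtheta[-2*log(theta - 2)/7 + 2*log(theta + 3/2)/7] = -2/(2*theta**2 - theta - 6), which equals f(theta).
F(15/2) = -2*log(11/2)/7 + 2*log(9)/7; F(7/2) = -2*log(3/2)/7 + 2*log(5)/7.
Integral = F(15/2) - F(7/2) = -2*log(11/2)/7 - 2*log(5)/7 + 2*log(3/2)/7 + 2*log(9)/7.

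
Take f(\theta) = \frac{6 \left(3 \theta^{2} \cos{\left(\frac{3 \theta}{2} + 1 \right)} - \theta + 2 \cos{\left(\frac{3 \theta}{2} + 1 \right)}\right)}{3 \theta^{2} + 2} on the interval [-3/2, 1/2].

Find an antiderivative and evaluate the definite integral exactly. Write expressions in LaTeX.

Antiderivative: F(\theta) = - \log{\left(2 \theta^{2} + \frac{4}{3} \right)} + 4 \sin{\left(\frac{3 \theta}{2} + 1 \right)}; value = - \log{\left(\frac{11}{6} \right)} + \log{\left(\frac{35}{6} \right)} + 4 \sin{\left(\frac{5}{4} \right)} + 4 \sin{\left(\frac{7}{4} \right)}

A candidate is checked by its d/d\theta: the result must match f(\theta).
F(\theta) = - \log{\left(2 \theta^{2} + \frac{4}{3} \right)} + 4 \sin{\left(\frac{3 \theta}{2} + 1 \right)} is an antiderivative of f.
Check: d/d\theta[- \log{\left(2 \theta^{2} + \frac{4}{3} \right)} + 4 \sin{\left(\frac{3 \theta}{2} + 1 \right)}] = \frac{18 \theta^{2} \cos{\left(\frac{3 \theta}{2} + 1 \right)} - 6 \theta + 12 \cos{\left(\frac{3 \theta}{2} + 1 \right)}}{3 \theta^{2} + 2}, which equals f(\theta).
F(1/2) = - \log{\left(\frac{11}{6} \right)} + 4 \sin{\left(\frac{7}{4} \right)}; F(-3/2) = - 4 \sin{\left(\frac{5}{4} \right)} - \log{\left(\frac{35}{6} \right)}.
Integral = F(1/2) - F(-3/2) = - \log{\left(\frac{11}{6} \right)} + \log{\left(\frac{35}{6} \right)} + 4 \sin{\left(\frac{5}{4} \right)} + 4 \sin{\left(\frac{7}{4} \right)}.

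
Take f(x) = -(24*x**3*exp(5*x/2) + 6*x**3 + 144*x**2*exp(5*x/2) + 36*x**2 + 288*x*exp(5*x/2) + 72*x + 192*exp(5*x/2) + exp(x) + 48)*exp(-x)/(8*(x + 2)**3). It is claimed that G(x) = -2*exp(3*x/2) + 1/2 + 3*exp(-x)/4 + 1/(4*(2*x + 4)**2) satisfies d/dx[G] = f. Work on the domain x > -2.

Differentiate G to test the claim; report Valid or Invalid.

d/dx[G] = (-24*x**3*exp(5*x/2) - 6*x**3 - 144*x**2*exp(5*x/2) - 36*x**2 - 288*x*exp(5*x/2) - 72*x - 192*exp(5*x/2) - exp(x) - 48)/(8*x**3*exp(x) + 48*x**2*exp(x) + 96*x*exp(x) + 64*exp(x))
This equals f(x) exactly, so the claim holds.

Valid: G'(x) = f(x).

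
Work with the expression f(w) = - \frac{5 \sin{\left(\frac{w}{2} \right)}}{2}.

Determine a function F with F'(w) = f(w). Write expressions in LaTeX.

For F(w) to be correct the identity F'(w) - f(w) = 0 must hold.
Check: d/dw[5 \cos{\left(\frac{w}{2} \right)}] = - \frac{5 \sin{\left(\frac{w}{2} \right)}}{2} = f(w).

An antiderivative is F(w) = 5 \cos{\left(\frac{w}{2} \right)}.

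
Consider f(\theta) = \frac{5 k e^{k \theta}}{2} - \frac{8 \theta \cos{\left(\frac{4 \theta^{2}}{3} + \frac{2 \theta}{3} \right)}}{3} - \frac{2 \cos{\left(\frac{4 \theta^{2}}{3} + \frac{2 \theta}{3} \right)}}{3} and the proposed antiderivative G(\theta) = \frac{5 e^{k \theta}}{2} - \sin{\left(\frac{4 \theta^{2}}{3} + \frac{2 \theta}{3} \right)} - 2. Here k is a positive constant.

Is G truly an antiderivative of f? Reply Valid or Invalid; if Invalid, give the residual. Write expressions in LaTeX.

d/d\theta[G] = \frac{5 k e^{k \theta}}{2} - \frac{8 \theta \cos{\left(\frac{4 \theta^{2}}{3} + \frac{2 \theta}{3} \right)}}{3} - \frac{2 \cos{\left(\frac{4 \theta^{2}}{3} + \frac{2 \theta}{3} \right)}}{3}
This equals f(\theta) exactly, so the claim holds.

Valid: G'(\theta) = f(\theta).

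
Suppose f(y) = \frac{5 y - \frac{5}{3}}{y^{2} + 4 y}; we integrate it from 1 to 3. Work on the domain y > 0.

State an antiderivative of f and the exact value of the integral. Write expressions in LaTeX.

Antiderivative: F(y) = \frac{5 \left(- \log{\left(y \right)} + 13 \log{\left(y + 4 \right)}\right)}{12}; value = - \frac{65 \log{\left(5 \right)}}{12} - \frac{5 \log{\left(3 \right)}}{12} + \frac{65 \log{\left(7 \right)}}{12}

Factor the denominator (3 y \left(y + 4\right)) and decompose: f = \frac{65}{12 \left(y + 4\right)} - \frac{5}{12 y}; each piece integrates to a log, atan, or power term.
F(y) = \frac{5 \left(- \log{\left(y \right)} + 13 \log{\left(y + 4 \right)}\right)}{12} is an antiderivative of f.
Check: d/dy[\frac{5 \left(- \log{\left(y \right)} + 13 \log{\left(y + 4 \right)}\right)}{12}] = \frac{15 y - 5}{3 y^{2} + 12 y}, which equals f(y).
F(3) = - \frac{5 \log{\left(3 \right)}}{12} + \frac{65 \log{\left(7 \right)}}{12}; F(1) = \frac{65 \log{\left(5 \right)}}{12}.
Integral = F(3) - F(1) = - \frac{65 \log{\left(5 \right)}}{12} - \frac{5 \log{\left(3 \right)}}{12} + \frac{65 \log{\left(7 \right)}}{12}.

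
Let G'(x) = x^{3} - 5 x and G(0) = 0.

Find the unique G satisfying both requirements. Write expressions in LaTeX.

G(x) = \frac{x^{4}}{4} - \frac{5 x^{2}}{2}

The integrand splits into summands that can be handled one at a time.
A general antiderivative is \frac{x^{4}}{4} - \frac{5 x^{2}}{2} + C.
The condition gives C = 0 - (0) = 0.
So G(x) = \frac{x^{4}}{4} - \frac{5 x^{2}}{2}.
Check: d/dx[\frac{x^{4}}{4} - \frac{5 x^{2}}{2}] = x^{3} - 5 x = G'(x).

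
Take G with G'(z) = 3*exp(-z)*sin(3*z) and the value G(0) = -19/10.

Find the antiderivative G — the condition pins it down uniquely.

G(z) = (-10*exp(z) - 3*sin(3*z) - 9*cos(3*z))*exp(-z)/10

Check a candidate G(z) by differentiating: d/dz[G] must match the given G'(z).
A general antiderivative is -3*exp(-z)*sin(3*z)/10 - 9*exp(-z)*cos(3*z)/10 + C.
The condition gives C = -19/10 - (-9/10) = -1.
So G(z) = (-10*exp(z) - 3*sin(3*z) - 9*cos(3*z))*exp(-z)/10.
Check: d/dz[(-10*exp(z) - 3*sin(3*z) - 9*cos(3*z))*exp(-z)/10] = 3*exp(-z)*sin(3*z) = G'(z).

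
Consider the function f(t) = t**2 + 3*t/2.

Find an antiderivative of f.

Integrate term by term and add the pieces.
Check: d/dt[t**2*(4*t + 9)/12] = t**2 + 3*t/2 = f(t).

An antiderivative is F(t) = t**2*(4*t + 9)/12.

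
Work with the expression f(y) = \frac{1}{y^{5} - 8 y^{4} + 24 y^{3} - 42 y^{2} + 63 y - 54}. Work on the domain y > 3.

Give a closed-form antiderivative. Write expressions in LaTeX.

An antiderivative is F(y) = \frac{- 126 y \log{\left(y - 3 \right)} + 144 y \log{\left(y - 2 \right)} - 9 y \log{\left(y^{2} + 3 \right)} + 2 \sqrt{3} y \operatorname{atan}{\left(\frac{\sqrt{3} y}{3} \right)} + 378 \log{\left(y - 3 \right)} - 432 \log{\left(y - 2 \right)} + 27 \log{\left(y^{2} + 3 \right)} - 6 \sqrt{3} \operatorname{atan}{\left(\frac{\sqrt{3} y}{3} \right)} - 84}{1008 \left(y - 3\right)}.

Factor the denominator (\left(y - 3\right)^{2} \left(y - 2\right) \left(y^{2} + 3\right)) and decompose: f = - \frac{3 y - 1}{168 \left(y^{2} + 3\right)} + \frac{1}{7 \left(y - 2\right)} - \frac{1}{8 \left(y - 3\right)} + \frac{1}{12 \left(y - 3\right)^{2}}; each piece integrates to a log, atan, or power term.
Check: d/dy[\frac{- 126 y \log{\left(y - 3 \right)} + 144 y \log{\left(y - 2 \right)} - 9 y \log{\left(y^{2} + 3 \right)} + 2 \sqrt{3} y \operatorname{atan}{\left(\frac{\sqrt{3} y}{3} \right)} + 378 \log{\left(y - 3 \right)} - 432 \log{\left(y - 2 \right)} + 27 \log{\left(y^{2} + 3 \right)} - 6 \sqrt{3} \operatorname{atan}{\left(\frac{\sqrt{3} y}{3} \right)} - 84}{1008 \left(y - 3\right)}] = \frac{1}{y^{5} - 8 y^{4} + 24 y^{3} - 42 y^{2} + 63 y - 54} = f(y).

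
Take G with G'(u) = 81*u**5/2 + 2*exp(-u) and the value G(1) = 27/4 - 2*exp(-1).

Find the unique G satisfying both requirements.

G(u) = (27*u**6*exp(u) - 8)*exp(-u)/4

Integrate term by term and add the pieces.
A general antiderivative is 27*u**6/4 - 2*exp(-u) + C.
The condition gives C = 27/4 - 2*exp(-1) - (27/4 - 2*exp(-1)) = 0.
So G(u) = (27*u**6*exp(u) - 8)*exp(-u)/4.
Check: d/du[(27*u**6*exp(u) - 8)*exp(-u)/4] = (81*u**5*exp(u) + 4)*exp(-u)/2, which equals G'(u).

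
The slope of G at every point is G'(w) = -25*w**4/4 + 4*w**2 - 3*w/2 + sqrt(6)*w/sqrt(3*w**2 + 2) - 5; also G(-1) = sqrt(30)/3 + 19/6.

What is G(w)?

G(w) = sqrt(3)*(-15*sqrt(3)*w**5 + 16*sqrt(3)*w**3 - 9*sqrt(3)*w**2 - 60*sqrt(3)*w + 12*sqrt(2)*sqrt(3*w**2 + 2) - 12*sqrt(3))/36

The integrand splits into summands that can be handled one at a time.
A general antiderivative is -5*w**5/4 + 4*w**3/3 - 3*w**2/4 - 5*w + sqrt(2*w**2 + 4/3) - 1 + C.
The condition gives C = sqrt(30)/3 + 19/6 - (sqrt(30)/3 + 19/6) = 0.
So G(w) = sqrt(3)*(-15*sqrt(3)*w**5 + 16*sqrt(3)*w**3 - 9*sqrt(3)*w**2 - 60*sqrt(3)*w + 12*sqrt(2)*sqrt(3*w**2 + 2) - 12*sqrt(3))/36.
Check: d/dw[sqrt(3)*(-15*sqrt(3)*w**5 + 16*sqrt(3)*w**3 - 9*sqrt(3)*w**2 - 60*sqrt(3)*w + 12*sqrt(2)*sqrt(3*w**2 + 2) - 12*sqrt(3))/36] = (-25*w**4*sqrt(3*w**2 + 2) + 16*w**2*sqrt(3*w**2 + 2) - 6*w*sqrt(3*w**2 + 2) + 4*sqrt(6)*w - 20*sqrt(3*w**2 + 2))/(4*sqrt(3*w**2 + 2)), which equals G'(w).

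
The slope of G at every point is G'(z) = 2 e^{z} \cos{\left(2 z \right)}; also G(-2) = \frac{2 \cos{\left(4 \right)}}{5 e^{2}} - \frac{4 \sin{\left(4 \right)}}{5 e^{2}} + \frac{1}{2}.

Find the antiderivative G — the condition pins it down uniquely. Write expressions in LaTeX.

Differentiate the proposed G(z) back; it has to land on the given G'(z).
A general antiderivative is \frac{4 e^{z} \sin{\left(2 z \right)}}{5} + \frac{2 e^{z} \cos{\left(2 z \right)}}{5} + C.
The condition gives C = \frac{2 \cos{\left(4 \right)}}{5 e^{2}} - \frac{4 \sin{\left(4 \right)}}{5 e^{2}} + \frac{1}{2} - (\frac{2 \cos{\left(4 \right)}}{5 e^{2}} - \frac{4 \sin{\left(4 \right)}}{5 e^{2}}) = \frac{1}{2}.
So G(z) = \frac{8 e^{z} \sin{\left(2 z \right)} + 4 e^{z} \cos{\left(2 z \right)} + 5}{10}.
Check: d/dz[\frac{8 e^{z} \sin{\left(2 z \right)} + 4 e^{z} \cos{\left(2 z \right)} + 5}{10}] = 2 e^{z} \cos{\left(2 z \right)} = G'(z).

G(z) = \frac{8 e^{z} \sin{\left(2 z \right)} + 4 e^{z} \cos{\left(2 z \right)} + 5}{10}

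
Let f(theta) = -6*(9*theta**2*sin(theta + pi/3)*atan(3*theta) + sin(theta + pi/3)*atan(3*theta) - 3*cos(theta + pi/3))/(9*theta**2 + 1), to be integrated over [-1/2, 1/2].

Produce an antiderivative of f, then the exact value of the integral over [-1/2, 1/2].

Antiderivative: F(theta) = 6*cos(theta + pi/3)*atan(3*theta); value = 6*cos(1/2 + pi/3)*atan(3/2) + 6*sin(1/2 + pi/6)*atan(3/2)

Recognize the product-rule pattern: f = u'v + uv' with u = 6*atan(3*theta), v = cos(theta + pi/3), so integration by parts undoes it.
F(theta) = 6*cos(theta + pi/3)*atan(3*theta) is an antiderivative of f.
Check: d/dtheta[6*cos(theta + pi/3)*atan(3*theta)] = (-54*theta**2*sin(theta + pi/3)*atan(3*theta) - 6*sin(theta + pi/3)*atan(3*theta) + 18*cos(theta + pi/3))/(9*theta**2 + 1), which equals f(theta).
F(1/2) = 6*cos(1/2 + pi/3)*atan(3/2); F(-1/2) = -6*sin(1/2 + pi/6)*atan(3/2).
Integral = F(1/2) - F(-1/2) = 6*cos(1/2 + pi/3)*atan(3/2) + 6*sin(1/2 + pi/6)*atan(3/2).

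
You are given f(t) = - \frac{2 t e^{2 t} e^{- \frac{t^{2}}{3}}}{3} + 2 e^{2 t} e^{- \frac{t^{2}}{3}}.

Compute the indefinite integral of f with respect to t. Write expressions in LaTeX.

f matches the chain-rule pattern g'(h)*h' with inner function h(t) = - \frac{t^{2}}{3} + 2 t; substituting u = h(t) collapses the integral.
Check: d/dt[e^{- \frac{t^{2}}{3} + 2 t}] = - \frac{2 t e^{2 t} e^{- \frac{t^{2}}{3}}}{3} + 2 e^{2 t} e^{- \frac{t^{2}}{3}} = f(t).

F(t) = e^{- \frac{t^{2}}{3} + 2 t} + C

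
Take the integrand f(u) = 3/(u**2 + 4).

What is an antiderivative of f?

An antiderivative is F(u) = 3*atan(u/2)/2.

For F(u) to be correct the identity F'(u) - f(u) = 0 must hold.
Check: d/du[3*atan(u/2)/2] = 3/(u**2 + 4) = f(u).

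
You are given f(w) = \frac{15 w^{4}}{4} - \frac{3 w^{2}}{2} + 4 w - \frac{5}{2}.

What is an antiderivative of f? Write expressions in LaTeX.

The integrand splits into summands that can be handled one at a time.
Check: d/dw[\frac{3 w^{5} - 2 w^{3} + 8 w^{2} - 10 w + 6}{4}] = \frac{15 w^{4}}{4} - \frac{3 w^{2}}{2} + 4 w - \frac{5}{2} = f(w).

An antiderivative is F(w) = \frac{3 w^{5} - 2 w^{3} + 8 w^{2} - 10 w + 6}{4}.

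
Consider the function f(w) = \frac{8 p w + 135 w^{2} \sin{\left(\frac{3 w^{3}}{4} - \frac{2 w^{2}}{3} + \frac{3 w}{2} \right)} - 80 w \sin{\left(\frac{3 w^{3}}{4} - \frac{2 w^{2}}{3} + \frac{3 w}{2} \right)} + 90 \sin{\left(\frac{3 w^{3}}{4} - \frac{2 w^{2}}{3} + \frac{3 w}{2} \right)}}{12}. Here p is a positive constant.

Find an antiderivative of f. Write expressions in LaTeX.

An antiderivative is F(w) = \frac{p w^{2}}{3} - 5 \cos{\left(\frac{3 w^{3}}{4} - \frac{2 w^{2}}{3} + \frac{3 w}{2} \right)}.

Recover f(w) by differentiating a candidate F(w); any mismatch rules it out.
Check: d/dw[\frac{p w^{2}}{3} - 5 \cos{\left(\frac{3 w^{3}}{4} - \frac{2 w^{2}}{3} + \frac{3 w}{2} \right)}] = \frac{2 p w}{3} + \frac{45 w^{2} \sin{\left(\frac{3 w^{3}}{4} - \frac{2 w^{2}}{3} + \frac{3 w}{2} \right)}}{4} - \frac{20 w \sin{\left(\frac{3 w^{3}}{4} - \frac{2 w^{2}}{3} + \frac{3 w}{2} \right)}}{3} + \frac{15 \sin{\left(\frac{3 w^{3}}{4} - \frac{2 w^{2}}{3} + \frac{3 w}{2} \right)}}{2}, which equals f(w).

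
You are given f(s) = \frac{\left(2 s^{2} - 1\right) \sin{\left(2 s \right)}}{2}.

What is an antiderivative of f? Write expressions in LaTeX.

An antiderivative is F(s) = \frac{- s^{2} \cos{\left(2 s \right)} + s \sin{\left(2 s \right)} + \cos{\left(2 s \right)}}{2}.

An antiderivative F(s) passes only if d/ds[F] lands on f(s) exactly.
Check: d/ds[\frac{- s^{2} \cos{\left(2 s \right)} + s \sin{\left(2 s \right)} + \cos{\left(2 s \right)}}{2}] = s^{2} \sin{\left(2 s \right)} - \frac{\sin{\left(2 s \right)}}{2}, which equals f(s).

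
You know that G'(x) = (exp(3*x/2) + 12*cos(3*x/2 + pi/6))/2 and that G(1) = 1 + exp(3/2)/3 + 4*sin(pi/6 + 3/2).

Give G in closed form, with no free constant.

G(x) = (exp(3*x/2) + 12*sin(3*x/2 + pi/6) + 3)/3

Whatever form G(x) takes, its d/dx must return the stated G'(x).
A general antiderivative is exp(3*x/2)/3 + 4*sin(3*x/2 + pi/6) + C.
The condition gives C = 1 + exp(3/2)/3 + 4*sin(pi/6 + 3/2) - (exp(3/2)/3 + 4*sin(pi/6 + 3/2)) = 1.
So G(x) = (exp(3*x/2) + 12*sin(3*x/2 + pi/6) + 3)/3.
Check: d/dx[(exp(3*x/2) + 12*sin(3*x/2 + pi/6) + 3)/3] = exp(3*x/2)/2 + 6*cos(3*x/2 + pi/6), which equals G'(x).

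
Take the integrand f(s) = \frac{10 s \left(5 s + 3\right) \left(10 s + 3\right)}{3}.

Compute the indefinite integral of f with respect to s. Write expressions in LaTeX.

The substitution u = 5 s^{2} + 3 s works: f is exactly (dF/du)*(du/ds) for that inner function.
Check: d/ds[\frac{125 s^{4}}{3} + 50 s^{3} + 15 s^{2}] = \frac{500 s^{3}}{3} + 150 s^{2} + 30 s, which equals f(s).

F(s) = \frac{125 s^{4}}{3} + 50 s^{3} + 15 s^{2} + C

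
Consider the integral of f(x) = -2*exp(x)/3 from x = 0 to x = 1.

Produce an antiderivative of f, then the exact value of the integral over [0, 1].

Antiderivative: F(x) = -2*exp(x)/3; value = 2/3 - 2*exp(1)/3

Since d/dx undoes antidifferentiation here, F'(x) = f(x) is required of F(x).
F(x) = -2*exp(x)/3 is an antiderivative of f.
Check: d/dx[-2*exp(x)/3] = -2*exp(x)/3 = f(x).
F(1) = -2*exp(1)/3; F(0) = -2/3.
Integral = F(1) - F(0) = 2/3 - 2*exp(1)/3.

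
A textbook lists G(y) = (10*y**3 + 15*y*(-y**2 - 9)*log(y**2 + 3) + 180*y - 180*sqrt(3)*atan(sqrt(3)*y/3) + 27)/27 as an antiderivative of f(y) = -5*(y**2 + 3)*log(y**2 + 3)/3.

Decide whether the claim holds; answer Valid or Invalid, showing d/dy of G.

d/dy[G] = -5*y**2*log(y**2 + 3)/3 - 5*log(y**2 + 3)
This equals f(y) exactly, so the claim holds.

Valid. The derivative of G reproduces f.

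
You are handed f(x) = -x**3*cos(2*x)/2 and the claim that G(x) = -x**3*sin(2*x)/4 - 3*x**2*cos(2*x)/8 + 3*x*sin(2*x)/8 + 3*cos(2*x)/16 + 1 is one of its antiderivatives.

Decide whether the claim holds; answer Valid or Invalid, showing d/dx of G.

Valid - the claim checks out under differentiation.

d/dx[G] = -x**3*cos(2*x)/2
This equals f(x) exactly, so the claim holds.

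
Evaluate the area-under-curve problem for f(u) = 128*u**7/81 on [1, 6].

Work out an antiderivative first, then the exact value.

A first test for any F(u): its u-derivative must equal f(u) identically.
F(u) = 16*u**8/81 is an antiderivative of f.
Check: d/du[16*u**8/81] = 128*u**7/81 = f(u).
F(6) = 331776; F(1) = 16/81.
Integral = F(6) - F(1) = 26873840/81.

Antiderivative: F(u) = 16*u**8/81; value = 26873840/81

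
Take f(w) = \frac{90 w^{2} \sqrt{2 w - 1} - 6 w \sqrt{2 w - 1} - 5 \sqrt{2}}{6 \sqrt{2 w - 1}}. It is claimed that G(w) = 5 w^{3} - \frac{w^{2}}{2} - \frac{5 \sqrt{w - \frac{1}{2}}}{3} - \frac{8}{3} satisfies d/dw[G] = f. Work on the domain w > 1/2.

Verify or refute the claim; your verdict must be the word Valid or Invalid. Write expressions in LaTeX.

Valid - differentiating G returns exactly f.

d/dw[G] = \frac{90 w^{2} \sqrt{2 w - 1} - 6 w \sqrt{2 w - 1} - 5 \sqrt{2}}{6 \sqrt{2 w - 1}}
This equals f(w) exactly, so the claim holds.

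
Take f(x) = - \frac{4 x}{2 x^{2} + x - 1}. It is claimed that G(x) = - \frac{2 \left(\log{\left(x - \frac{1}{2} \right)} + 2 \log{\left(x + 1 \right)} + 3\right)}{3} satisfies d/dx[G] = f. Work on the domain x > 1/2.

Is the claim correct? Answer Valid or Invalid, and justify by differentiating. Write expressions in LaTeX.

d/dx[G] = - \frac{4 x}{2 x^{2} + x - 1}
This equals f(x) exactly, so the claim holds.

Valid - the claim checks out under differentiation.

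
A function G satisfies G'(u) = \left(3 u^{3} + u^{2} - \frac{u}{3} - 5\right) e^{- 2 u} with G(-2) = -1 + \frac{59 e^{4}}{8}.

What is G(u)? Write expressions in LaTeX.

G(u) = - \frac{\left(36 u^{3} + 66 u^{2} + 62 u + 24 e^{2 u} - 29\right) e^{- 2 u}}{24}

G'(u) has the shape v'r + vr' for v = - \frac{3 u^{3}}{2} - \frac{11 u^{2}}{4} - \frac{31 u}{12} + \frac{29}{24} and r = e^{- 2 u} — it is the derivative of the product v*r.
A general antiderivative is \frac{\left(- 36 u^{3} - 66 u^{2} - 62 u + 29\right) e^{- 2 u}}{24} + C.
The condition gives C = -1 + \frac{59 e^{4}}{8} - (\frac{59 e^{4}}{8}) = -1.
So G(u) = - \frac{\left(36 u^{3} + 66 u^{2} + 62 u + 24 e^{2 u} - 29\right) e^{- 2 u}}{24}.
Check: d/du[- \frac{\left(36 u^{3} + 66 u^{2} + 62 u + 24 e^{2 u} - 29\right) e^{- 2 u}}{24}] = \frac{\left(9 u^{3} + 3 u^{2} - u - 15\right) e^{- 2 u}}{3}, which equals G'(u).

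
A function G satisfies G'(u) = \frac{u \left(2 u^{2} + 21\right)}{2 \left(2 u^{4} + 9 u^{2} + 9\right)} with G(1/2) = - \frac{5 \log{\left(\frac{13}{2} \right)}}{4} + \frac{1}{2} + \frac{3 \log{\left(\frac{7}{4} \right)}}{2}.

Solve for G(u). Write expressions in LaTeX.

G(u) = - \frac{- 6 \log{\left(u^{2} + \frac{3}{2} \right)} + 5 \log{\left(2 u^{2} + 6 \right)} - 2}{4}

Check a candidate G(u) by differentiating: d/du[G] must match the given G'(u).
A general antiderivative is \frac{3 \log{\left(u^{2} + \frac{3}{2} \right)}}{2} - \frac{5 \log{\left(2 u^{2} + 6 \right)}}{4} + C.
The condition gives C = - \frac{5 \log{\left(\frac{13}{2} \right)}}{4} + \frac{1}{2} + \frac{3 \log{\left(\frac{7}{4} \right)}}{2} - (- \frac{5 \log{\left(\frac{13}{2} \right)}}{4} + \frac{3 \log{\left(\frac{7}{4} \right)}}{2}) = \frac{1}{2}.
So G(u) = - \frac{- 6 \log{\left(u^{2} + \frac{3}{2} \right)} + 5 \log{\left(2 u^{2} + 6 \right)} - 2}{4}.
Check: d/du[- \frac{- 6 \log{\left(u^{2} + \frac{3}{2} \right)} + 5 \log{\left(2 u^{2} + 6 \right)} - 2}{4}] = \frac{2 u^{3} + 21 u}{4 u^{4} + 18 u^{2} + 18}, which equals G'(u).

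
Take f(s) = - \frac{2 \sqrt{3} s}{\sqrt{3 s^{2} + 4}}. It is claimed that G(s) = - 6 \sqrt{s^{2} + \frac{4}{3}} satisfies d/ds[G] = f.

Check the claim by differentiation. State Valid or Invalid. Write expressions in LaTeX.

d/ds[G] = - \frac{6 \sqrt{3} s}{\sqrt{3 s^{2} + 4}}
d/ds[G] - f(s) = - \frac{4 \sqrt{3} s}{\sqrt{3 s^{2} + 4}} != 0.

Invalid: d/ds[G] - f = - \frac{4 \sqrt{3} s}{\sqrt{3 s^{2} + 4}}, which is not 0.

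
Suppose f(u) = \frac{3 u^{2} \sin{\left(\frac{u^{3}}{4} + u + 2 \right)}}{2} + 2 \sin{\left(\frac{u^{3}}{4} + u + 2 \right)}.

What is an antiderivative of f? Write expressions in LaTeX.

f matches the chain-rule pattern g'(h)*h' with inner function h(u) = \frac{u^{3}}{4} + u + 2; substituting w = h(u) collapses the integral.
Check: d/du[- 2 \cos{\left(\frac{u^{3}}{4} + u + 2 \right)}] = \frac{3 u^{2} \sin{\left(\frac{u^{3}}{4} + u + 2 \right)}}{2} + 2 \sin{\left(\frac{u^{3}}{4} + u + 2 \right)} = f(u).

An antiderivative is F(u) = - 2 \cos{\left(\frac{u^{3}}{4} + u + 2 \right)}.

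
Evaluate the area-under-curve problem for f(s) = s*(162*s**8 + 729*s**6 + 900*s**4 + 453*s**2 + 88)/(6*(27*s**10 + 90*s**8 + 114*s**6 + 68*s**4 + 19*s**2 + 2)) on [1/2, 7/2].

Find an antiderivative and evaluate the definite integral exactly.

A candidate is checked by its d/ds: the result must match f(s).
F(s) = (-33*s**2 + 6*(s**2 + 1)*(3*s**2 + 1)*log(3*s**2 + 2) - 17)/(12*(s**2 + 1)*(3*s**2 + 1)) is an antiderivative of f.
Check: d/ds[(-33*s**2 + 6*(s**2 + 1)*(3*s**2 + 1)*log(3*s**2 + 2) - 17)/(12*(s**2 + 1)*(3*s**2 + 1))] = (162*s**9 + 729*s**7 + 900*s**5 + 453*s**3 + 88*s)/(162*s**10 + 540*s**8 + 684*s**6 + 408*s**4 + 114*s**2 + 12), which equals f(s).
F(7/2) = -1685/24009 + log(155/4)/2; F(1/2) = -101/105 + log(11/4)/2.
Integral = F(7/2) - F(1/2) = -log(11/4)/2 + 249776/280105 + log(155/4)/2.

Antiderivative: F(s) = (-33*s**2 + 6*(s**2 + 1)*(3*s**2 + 1)*log(3*s**2 + 2) - 17)/(12*(s**2 + 1)*(3*s**2 + 1)); value = -log(11/4)/2 + 249776/280105 + log(155/4)/2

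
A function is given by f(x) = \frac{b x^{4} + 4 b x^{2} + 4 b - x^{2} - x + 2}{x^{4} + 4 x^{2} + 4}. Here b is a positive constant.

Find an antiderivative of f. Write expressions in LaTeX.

An antiderivative F(x) passes only if d/dx[F] lands on f(x) exactly.
Check: d/dx[\frac{2 b x \left(x^{2} + 2\right) + 2 x + 1}{2 \left(x^{2} + 2\right)}] = \frac{b x^{4} + 4 b x^{2} + 4 b - x^{2} - x + 2}{x^{4} + 4 x^{2} + 4} = f(x).

An antiderivative is F(x) = \frac{2 b x \left(x^{2} + 2\right) + 2 x + 1}{2 \left(x^{2} + 2\right)}.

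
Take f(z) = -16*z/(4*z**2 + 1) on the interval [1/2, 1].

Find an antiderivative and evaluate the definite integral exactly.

Antiderivative: F(z) = -2*log(4*z**2 + 1); value = -2*log(5) + 2*log(2)

f matches the chain-rule pattern g'(h)*h' with inner function h(z) = 4*z**2 + 1; substituting u = h(z) collapses the integral.
F(z) = -2*log(4*z**2 + 1) is an antiderivative of f.
Check: d/dz[-2*log(4*z**2 + 1)] = -16*z/(4*z**2 + 1) = f(z).
F(1) = -2*log(5); F(1/2) = -2*log(2).
Integral = F(1) - F(1/2) = -2*log(5) + 2*log(2).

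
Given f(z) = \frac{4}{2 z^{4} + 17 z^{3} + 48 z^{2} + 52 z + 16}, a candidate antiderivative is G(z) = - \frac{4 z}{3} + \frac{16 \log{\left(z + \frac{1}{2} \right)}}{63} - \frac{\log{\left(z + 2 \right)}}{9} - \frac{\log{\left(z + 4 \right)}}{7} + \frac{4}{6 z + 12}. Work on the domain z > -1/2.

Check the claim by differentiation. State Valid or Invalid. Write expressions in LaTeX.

Invalid: d/dz[G] - f = - \frac{4}{3}, which is not 0.

d/dz[G] = \frac{- 8 z^{4} - 68 z^{3} - 192 z^{2} - 208 z - 52}{6 z^{4} + 51 z^{3} + 144 z^{2} + 156 z + 48}
d/dz[G] - f(z) = - \frac{4}{3} != 0.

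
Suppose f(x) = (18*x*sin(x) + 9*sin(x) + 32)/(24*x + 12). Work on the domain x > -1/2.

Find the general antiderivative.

F(x) = -(-16*log(x + 1/2) + 9*cos(x))/12 + C

An antiderivative F(x) passes only if d/dx[F] lands on f(x) exactly.
Check: d/dx[-(-16*log(x + 1/2) + 9*cos(x))/12] = (18*x*sin(x) + 9*sin(x) + 32)/(24*x + 12) = f(x).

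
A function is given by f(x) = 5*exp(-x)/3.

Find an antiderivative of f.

A candidate is checked by its d/dx: the result must match f(x).
Check: d/dx[-5*exp(-x)/3] = 5*exp(-x)/3 = f(x).

An antiderivative is F(x) = -5*exp(-x)/3.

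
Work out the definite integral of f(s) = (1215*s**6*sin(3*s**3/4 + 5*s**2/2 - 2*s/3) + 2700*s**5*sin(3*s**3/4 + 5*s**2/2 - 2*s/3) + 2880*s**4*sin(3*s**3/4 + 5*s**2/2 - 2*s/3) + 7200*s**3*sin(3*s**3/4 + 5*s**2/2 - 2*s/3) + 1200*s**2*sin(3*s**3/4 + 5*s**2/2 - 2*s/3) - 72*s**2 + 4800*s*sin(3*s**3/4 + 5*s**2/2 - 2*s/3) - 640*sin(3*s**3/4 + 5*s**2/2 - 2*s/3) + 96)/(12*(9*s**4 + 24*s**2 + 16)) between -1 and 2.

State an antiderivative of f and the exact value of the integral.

Antiderivative: F(s) = -(15*s**2*cos(3*s**3/4 + 5*s**2/2 - 2*s/3) - 2*s + 20*cos(3*s**3/4 + 5*s**2/2 - 2*s/3))/(3*s**2 + 4); value = 5*cos(29/12) + 15/28 - 5*cos(44/3)

Any candidate F(s) must reproduce f(s) exactly when differentiated.
F(s) = -(15*s**2*cos(3*s**3/4 + 5*s**2/2 - 2*s/3) - 2*s + 20*cos(3*s**3/4 + 5*s**2/2 - 2*s/3))/(3*s**2 + 4) is an antiderivative of f.
Check: d/ds[-(15*s**2*cos(3*s**3/4 + 5*s**2/2 - 2*s/3) - 2*s + 20*cos(3*s**3/4 + 5*s**2/2 - 2*s/3))/(3*s**2 + 4)] = (1215*s**6*sin(3*s**3/4 + 5*s**2/2 - 2*s/3) + 2700*s**5*sin(3*s**3/4 + 5*s**2/2 - 2*s/3) + 2880*s**4*sin(3*s**3/4 + 5*s**2/2 - 2*s/3) + 7200*s**3*sin(3*s**3/4 + 5*s**2/2 - 2*s/3) + 1200*s**2*sin(3*s**3/4 + 5*s**2/2 - 2*s/3) - 72*s**2 + 4800*s*sin(3*s**3/4 + 5*s**2/2 - 2*s/3) - 640*sin(3*s**3/4 + 5*s**2/2 - 2*s/3) + 96)/(108*s**4 + 288*s**2 + 192), which equals f(s).
F(2) = 1/4 - 5*cos(44/3); F(-1) = -2/7 - 5*cos(29/12).
Integral = F(2) - F(-1) = 5*cos(29/12) + 15/28 - 5*cos(44/3).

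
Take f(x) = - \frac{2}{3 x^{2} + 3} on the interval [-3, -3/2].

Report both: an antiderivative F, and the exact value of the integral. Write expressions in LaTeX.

Antiderivative: F(x) = - \frac{2 \operatorname{atan}{\left(x \right)}}{3}; value = - \frac{2 \operatorname{atan}{\left(3 \right)}}{3} + \frac{2 \operatorname{atan}{\left(\frac{3}{2} \right)}}{3}

Differentiate the proposed F(x) back; it has to land on f(x) exactly.
F(x) = - \frac{2 \operatorname{atan}{\left(x \right)}}{3} is an antiderivative of f.
Check: d/dx[- \frac{2 \operatorname{atan}{\left(x \right)}}{3}] = - \frac{2}{3 x^{2} + 3} = f(x).
F(-3/2) = \frac{2 \operatorname{atan}{\left(\frac{3}{2} \right)}}{3}; F(-3) = \frac{2 \operatorname{atan}{\left(3 \right)}}{3}.
Integral = F(-3/2) - F(-3) = - \frac{2 \operatorname{atan}{\left(3 \right)}}{3} + \frac{2 \operatorname{atan}{\left(\frac{3}{2} \right)}}{3}.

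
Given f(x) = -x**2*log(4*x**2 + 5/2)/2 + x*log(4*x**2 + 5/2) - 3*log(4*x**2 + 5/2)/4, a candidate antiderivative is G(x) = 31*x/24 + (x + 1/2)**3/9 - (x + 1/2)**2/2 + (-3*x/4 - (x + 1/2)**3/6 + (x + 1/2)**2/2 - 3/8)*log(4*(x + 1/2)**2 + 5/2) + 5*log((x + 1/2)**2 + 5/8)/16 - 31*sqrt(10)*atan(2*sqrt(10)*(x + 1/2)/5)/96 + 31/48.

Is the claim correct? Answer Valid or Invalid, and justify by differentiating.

d/dx[G] = -x**2*log(4*x**2 + 4*x + 7/2)/2 + x*log(4*x**2 + 4*x + 7/2)/2 - 3*log(4*x**2 + 4*x + 7/2)/8
d/dx[G] - f(x) = x**2*log(4*x**2 + 5/2)/2 - x**2*log(4*x**2 + 4*x + 7/2)/2 - x*log(4*x**2 + 5/2) + x*log(4*x**2 + 4*x + 7/2)/2 + 3*log(4*x**2 + 5/2)/4 - 3*log(4*x**2 + 4*x + 7/2)/8 != 0.

Invalid: d/dx[G] - f = x**2*log(4*x**2 + 5/2)/2 - x**2*log(4*x**2 + 4*x + 7/2)/2 - x*log(4*x**2 + 5/2) + x*log(4*x**2 + 4*x + 7/2)/2 + 3*log(4*x**2 + 5/2)/4 - 3*log(4*x**2 + 4*x + 7/2)/8, which is not 0.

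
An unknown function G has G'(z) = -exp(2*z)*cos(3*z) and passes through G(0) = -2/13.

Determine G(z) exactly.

G(z) = -(3*sin(3*z) + 2*cos(3*z))*exp(2*z)/13

A candidate passes only if d/dz[G] lands on the given G'(z) exactly.
A general antiderivative is -3*exp(2*z)*sin(3*z)/13 - 2*exp(2*z)*cos(3*z)/13 + C.
The condition gives C = -2/13 - (-2/13) = 0.
So G(z) = -(3*sin(3*z) + 2*cos(3*z))*exp(2*z)/13.
Check: d/dz[-(3*sin(3*z) + 2*cos(3*z))*exp(2*z)/13] = -exp(2*z)*cos(3*z) = G'(z).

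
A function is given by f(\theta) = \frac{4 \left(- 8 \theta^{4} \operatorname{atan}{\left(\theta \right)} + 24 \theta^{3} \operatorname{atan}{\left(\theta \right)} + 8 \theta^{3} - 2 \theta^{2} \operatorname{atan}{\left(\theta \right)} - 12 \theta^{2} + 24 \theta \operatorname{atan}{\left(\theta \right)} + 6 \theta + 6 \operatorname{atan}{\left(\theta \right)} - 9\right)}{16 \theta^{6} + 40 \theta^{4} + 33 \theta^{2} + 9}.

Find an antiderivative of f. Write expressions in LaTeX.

Recover f(\theta) by differentiating a candidate F(\theta); any mismatch rules it out.
Check: d/d\theta[- \frac{2 \left(3 - 2 \theta\right) \operatorname{atan}{\left(\theta \right)}}{2 \theta^{2} + \frac{3}{2}}] = \frac{- 32 \theta^{4} \operatorname{atan}{\left(\theta \right)} + 96 \theta^{3} \operatorname{atan}{\left(\theta \right)} + 32 \theta^{3} - 8 \theta^{2} \operatorname{atan}{\left(\theta \right)} - 48 \theta^{2} + 96 \theta \operatorname{atan}{\left(\theta \right)} + 24 \theta + 24 \operatorname{atan}{\left(\theta \right)} - 36}{16 \theta^{6} + 40 \theta^{4} + 33 \theta^{2} + 9}, which equals f(\theta).

An antiderivative is F(\theta) = - \frac{2 \left(3 - 2 \theta\right) \operatorname{atan}{\left(\theta \right)}}{2 \theta^{2} + \frac{3}{2}}.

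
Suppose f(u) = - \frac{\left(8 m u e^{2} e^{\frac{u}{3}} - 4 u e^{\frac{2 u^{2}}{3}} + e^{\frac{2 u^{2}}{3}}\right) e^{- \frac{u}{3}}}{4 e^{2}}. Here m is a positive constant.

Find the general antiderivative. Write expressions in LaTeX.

F(u) = - m u^{2} + \frac{3 e^{\frac{2 u^{2}}{3} - \frac{u}{3} - 2}}{4} + C

A first test for any F(u): its u-derivative must equal f(u) identically.
Check: d/du[- m u^{2} + \frac{3 e^{\frac{2 u^{2}}{3} - \frac{u}{3} - 2}}{4}] = \frac{\left(- 8 m u e^{2} e^{\frac{u}{3}} e^{- \frac{2 u^{2}}{3}} + 4 u - 1\right) e^{- \frac{u}{3}} e^{\frac{2 u^{2}}{3}}}{4 e^{2}}, which equals f(u).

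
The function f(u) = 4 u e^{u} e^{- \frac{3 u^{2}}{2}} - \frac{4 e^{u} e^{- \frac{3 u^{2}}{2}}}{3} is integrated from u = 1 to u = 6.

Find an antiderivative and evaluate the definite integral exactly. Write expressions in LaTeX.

Antiderivative: F(u) = - \frac{4 e^{- \frac{3 u^{2}}{2} + u}}{3}; value = - \frac{4}{3 e^{48}} + \frac{4}{3 e^{\frac{1}{2}}}

f matches the chain-rule pattern g'(h)*h' with inner function h(u) = - \frac{3 u^{2}}{2} + u; substituting w = h(u) collapses the integral.
F(u) = - \frac{4 e^{- \frac{3 u^{2}}{2} + u}}{3} is an antiderivative of f.
Check: d/du[- \frac{4 e^{- \frac{3 u^{2}}{2} + u}}{3}] = 4 u e^{u} e^{- \frac{3 u^{2}}{2}} - \frac{4 e^{u} e^{- \frac{3 u^{2}}{2}}}{3} = f(u).
F(6) = - \frac{4}{3 e^{48}}; F(1) = - \frac{4}{3 e^{\frac{1}{2}}}.
Integral = F(6) - F(1) = - \frac{4}{3 e^{48}} + \frac{4}{3 e^{\frac{1}{2}}}.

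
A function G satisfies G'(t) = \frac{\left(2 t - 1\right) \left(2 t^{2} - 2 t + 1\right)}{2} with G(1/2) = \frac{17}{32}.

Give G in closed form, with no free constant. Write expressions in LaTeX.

G(t) = \frac{4 t^{4} - 8 t^{3} + 8 t^{2} - 4 t + 5}{8}

G'(t) matches the chain-rule pattern g'(h)*h' with inner function h(t) = - t^{2} + t - \frac{1}{2}; substituting u = h(t) collapses the integral.
A general antiderivative is \frac{\left(- t^{2} + t - \frac{1}{2}\right)^{2}}{2} + C.
The condition gives C = \frac{17}{32} - (\frac{1}{32}) = \frac{1}{2}.
So G(t) = \frac{4 t^{4} - 8 t^{3} + 8 t^{2} - 4 t + 5}{8}.
Check: d/dt[\frac{4 t^{4} - 8 t^{3} + 8 t^{2} - 4 t + 5}{8}] = 2 t^{3} - 3 t^{2} + 2 t - \frac{1}{2}, which equals G'(t).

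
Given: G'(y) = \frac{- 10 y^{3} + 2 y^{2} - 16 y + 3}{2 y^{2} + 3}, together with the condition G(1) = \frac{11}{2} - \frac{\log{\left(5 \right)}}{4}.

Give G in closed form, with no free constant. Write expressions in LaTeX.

Since d/dy undoes antidifferentiation here, G(y) must give back the stated G'(y).
A general antiderivative is - \frac{5 y^{2}}{2} + y - \frac{\log{\left(2 y^{2} + 3 \right)}}{4} + 5 + C.
The condition gives C = \frac{11}{2} - \frac{\log{\left(5 \right)}}{4} - (\frac{7}{2} - \frac{\log{\left(5 \right)}}{4}) = 2.
So G(y) = - \frac{5 y^{2}}{2} + y - \frac{\log{\left(2 y^{2} + 3 \right)}}{4} + 7.
Check: d/dy[- \frac{5 y^{2}}{2} + y - \frac{\log{\left(2 y^{2} + 3 \right)}}{4} + 7] = \frac{- 10 y^{3} + 2 y^{2} - 16 y + 3}{2 y^{2} + 3} = G'(y).

G(y) = - \frac{5 y^{2}}{2} + y - \frac{\log{\left(2 y^{2} + 3 \right)}}{4} + 7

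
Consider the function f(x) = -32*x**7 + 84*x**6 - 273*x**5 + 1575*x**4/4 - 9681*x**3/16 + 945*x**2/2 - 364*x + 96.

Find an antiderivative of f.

An antiderivative is F(x) = -4*x**8 + 12*x**7 - 91*x**6/2 + 315*x**5/4 - 9681*x**4/64 + 315*x**3/2 - 182*x**2 + 96*x.

The substitution u = -x**2 + 3*x/4 - 2 works: f is exactly (dF/du)*(du/dx) for that inner function.
Check: d/dx[-4*x**8 + 12*x**7 - 91*x**6/2 + 315*x**5/4 - 9681*x**4/64 + 315*x**3/2 - 182*x**2 + 96*x] = -32*x**7 + 84*x**6 - 273*x**5 + 1575*x**4/4 - 9681*x**3/16 + 945*x**2/2 - 364*x + 96 = f(x).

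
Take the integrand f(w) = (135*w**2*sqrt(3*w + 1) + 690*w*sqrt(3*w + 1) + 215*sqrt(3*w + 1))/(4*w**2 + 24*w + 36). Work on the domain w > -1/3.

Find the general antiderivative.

f has the shape u'v + uv' for u = 5*(3*w + 1)**(5/2)/2 and v = 1/(w + 3) — it is the derivative of the product u*v.
Check: d/dw[45*w**2*sqrt(3*w + 1)/(2*w + 6) + 30*w*sqrt(3*w + 1)/(2*w + 6) + 5*sqrt(3*w + 1)/(2*w + 6)] = (405*w**3 + 2205*w**2 + 1335*w + 215)/(4*w**2*sqrt(3*w + 1) + 24*w*sqrt(3*w + 1) + 36*sqrt(3*w + 1)), which equals f(w).

F(w) = 45*w**2*sqrt(3*w + 1)/(2*w + 6) + 30*w*sqrt(3*w + 1)/(2*w + 6) + 5*sqrt(3*w + 1)/(2*w + 6) + C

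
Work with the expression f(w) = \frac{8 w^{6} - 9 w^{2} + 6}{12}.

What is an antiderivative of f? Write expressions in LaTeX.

For F(w) to be correct the identity F'(w) - f(w) = 0 must hold.
Check: d/dw[\frac{w \left(8 w^{6} - 21 w^{2} + 42\right)}{84}] = \frac{2 w^{6}}{3} - \frac{3 w^{2}}{4} + \frac{1}{2}, which equals f(w).

An antiderivative is F(w) = \frac{w \left(8 w^{6} - 21 w^{2} + 42\right)}{84}.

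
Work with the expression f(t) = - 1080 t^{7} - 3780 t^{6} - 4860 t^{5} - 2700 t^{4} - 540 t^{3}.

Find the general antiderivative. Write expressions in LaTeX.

The substitution u = - 3 t^{2} - 3 t works: f is exactly (dF/du)*(du/dt) for that inner function.
Check: d/dt[- 135 t^{4} \left(- t - 1\right)^{4}] = - 1080 t^{7} - 3780 t^{6} - 4860 t^{5} - 2700 t^{4} - 540 t^{3} = f(t).

F(t) = - 135 t^{4} \left(- t - 1\right)^{4} + C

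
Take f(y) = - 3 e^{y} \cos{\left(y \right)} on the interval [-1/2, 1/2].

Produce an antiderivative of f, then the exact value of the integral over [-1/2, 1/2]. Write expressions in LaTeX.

Antiderivative: F(y) = - \frac{3 \left(\sin{\left(y \right)} + \cos{\left(y \right)}\right) e^{y}}{2}; value = - \frac{3 e^{\frac{1}{2}} \cos{\left(\frac{1}{2} \right)}}{2} - \frac{3 e^{\frac{1}{2}} \sin{\left(\frac{1}{2} \right)}}{2} - \frac{3 \sin{\left(\frac{1}{2} \right)}}{2 e^{\frac{1}{2}}} + \frac{3 \cos{\left(\frac{1}{2} \right)}}{2 e^{\frac{1}{2}}}

Check any antiderivative F(y) by computing F'(y) and comparing it with f(y).
F(y) = - \frac{3 \left(\sin{\left(y \right)} + \cos{\left(y \right)}\right) e^{y}}{2} is an antiderivative of f.
Check: d/dy[- \frac{3 \left(\sin{\left(y \right)} + \cos{\left(y \right)}\right) e^{y}}{2}] = - 3 e^{y} \cos{\left(y \right)} = f(y).
F(1/2) = - \frac{3 e^{\frac{1}{2}} \cos{\left(\frac{1}{2} \right)}}{2} - \frac{3 e^{\frac{1}{2}} \sin{\left(\frac{1}{2} \right)}}{2}; F(-1/2) = - \frac{3 \cos{\left(\frac{1}{2} \right)}}{2 e^{\frac{1}{2}}} + \frac{3 \sin{\left(\frac{1}{2} \right)}}{2 e^{\frac{1}{2}}}.
Integral = F(1/2) - F(-1/2) = - \frac{3 e^{\frac{1}{2}} \cos{\left(\frac{1}{2} \right)}}{2} - \frac{3 e^{\frac{1}{2}} \sin{\left(\frac{1}{2} \right)}}{2} - \frac{3 \sin{\left(\frac{1}{2} \right)}}{2 e^{\frac{1}{2}}} + \frac{3 \cos{\left(\frac{1}{2} \right)}}{2 e^{\frac{1}{2}}}.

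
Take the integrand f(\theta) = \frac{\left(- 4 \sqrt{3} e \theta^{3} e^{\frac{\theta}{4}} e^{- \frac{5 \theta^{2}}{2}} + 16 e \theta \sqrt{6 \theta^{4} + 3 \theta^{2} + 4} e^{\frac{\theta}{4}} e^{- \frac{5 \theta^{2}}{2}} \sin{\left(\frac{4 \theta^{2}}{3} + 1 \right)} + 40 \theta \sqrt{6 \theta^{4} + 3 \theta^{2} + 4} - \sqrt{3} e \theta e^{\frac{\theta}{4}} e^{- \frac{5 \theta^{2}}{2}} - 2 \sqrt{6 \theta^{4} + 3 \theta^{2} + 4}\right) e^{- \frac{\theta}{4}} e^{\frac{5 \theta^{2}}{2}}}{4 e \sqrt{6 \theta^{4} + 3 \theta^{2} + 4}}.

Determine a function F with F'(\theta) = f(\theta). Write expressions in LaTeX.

Differentiate the proposed F(\theta) back; it has to land on f(\theta) exactly.
Check: d/d\theta[- \frac{\sqrt{2 \theta^{4} + \theta^{2} + \frac{4}{3}}}{4} - \frac{3 \cos{\left(\frac{4 \theta^{2}}{3} + 1 \right)}}{2} + \frac{2 e^{- \frac{\theta}{4}} e^{\frac{5 \theta^{2}}{2}}}{e}] = \frac{\left(- 4 \sqrt{3} e \theta^{3} e^{\frac{\theta}{4}} + 16 e \theta \sqrt{6 \theta^{4} + 3 \theta^{2} + 4} e^{\frac{\theta}{4}} \sin{\left(\frac{4 \theta^{2}}{3} + 1 \right)} + 40 \theta \sqrt{6 \theta^{4} + 3 \theta^{2} + 4} e^{\frac{5 \theta^{2}}{2}} - \sqrt{3} e \theta e^{\frac{\theta}{4}} - 2 \sqrt{6 \theta^{4} + 3 \theta^{2} + 4} e^{\frac{5 \theta^{2}}{2}}\right) e^{- \frac{\theta}{4}}}{4 e \sqrt{6 \theta^{4} + 3 \theta^{2} + 4}}, which equals f(\theta).

An antiderivative is F(\theta) = - \frac{\sqrt{2 \theta^{4} + \theta^{2} + \frac{4}{3}}}{4} - \frac{3 \cos{\left(\frac{4 \theta^{2}}{3} + 1 \right)}}{2} + \frac{2 e^{- \frac{\theta}{4}} e^{\frac{5 \theta^{2}}{2}}}{e}.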